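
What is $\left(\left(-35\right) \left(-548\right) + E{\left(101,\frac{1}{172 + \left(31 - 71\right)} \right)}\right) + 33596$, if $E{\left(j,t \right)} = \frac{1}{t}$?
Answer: $52908$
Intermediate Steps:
$\left(\left(-35\right) \left(-548\right) + E{\left(101,\frac{1}{172 + \left(31 - 71\right)} \right)}\right) + 33596 = \left(\left(-35\right) \left(-548\right) + \frac{1}{\frac{1}{172 + \left(31 - 71\right)}}\right) + 33596 = \left(19180 + \frac{1}{\frac{1}{172 + \left(31 - 71\right)}}\right) + 33596 = \left(19180 + \frac{1}{\frac{1}{172 - 40}}\right) + 33596 = \left(19180 + \frac{1}{\frac{1}{132}}\right) + 33596 = \left(19180 + 132\right) + 33596 = 19312 + 33596 = 52908$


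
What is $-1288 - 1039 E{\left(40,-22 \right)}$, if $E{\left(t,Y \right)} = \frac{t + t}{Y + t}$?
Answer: $- \frac{53152}{9} \approx -5905.8$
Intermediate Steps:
$E{\left(t,Y \right)} = \frac{2 t}{Y + t}$
$-1288 - 1039 E{\left(40,-22 \right)} = -1288 - 1039 \cdot 2 \cdot 40 \frac{1}{-22 + 40} = -1288 - 1039 \cdot 2 \cdot 40 \cdot \frac{1}{18} = -1288 - \frac{41560}{9} = - \frac{53152}{9}$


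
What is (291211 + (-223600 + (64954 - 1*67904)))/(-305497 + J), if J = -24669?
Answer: -64661/330166 ≈ -0.19584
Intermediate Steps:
(291211 + (-223600 + (64954 - 1*67904)))/(-305497 + J) = (291211 + (-223600 + (64954 - 1*67904)))/(-305497 - 24669) = (291211 + (-223600 + (64954 - 67904)))/(-330166) = (291211 + (-223600 - 2950))*(-1/330166) = (291211 - 226550)*(-1/330166) = 64661*(-1/330166) = -64661/330166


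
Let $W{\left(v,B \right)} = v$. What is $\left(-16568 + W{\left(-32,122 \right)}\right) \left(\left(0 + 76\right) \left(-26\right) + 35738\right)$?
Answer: $-560449200$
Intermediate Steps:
$\left(-16568 + W{\left(-32,122 \right)}\right) \left(\left(0 + 76\right) \left(-26\right) + 35738\right) = \left(-16568 - 32\right) \left(\left(0 + 76\right) \left(-26\right) + 35738\right) = - 16600 \left(76 \left(-26\right) + 35738\right) = - 16600 \left(-1976 + 35738\right) = \left(-16600\right) 33762 = -560449200$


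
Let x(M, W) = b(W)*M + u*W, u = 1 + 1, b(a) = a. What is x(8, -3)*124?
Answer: -3720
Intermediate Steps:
u = 2
x(M, W) = 2*W + M*W (x(M, W) = W*M + 2*W = M*W + 2*W = 2*W + M*W)
x(8, -3)*124 = -3*(2 + 8)*124 = -3*10*124 = -30*124 = -3720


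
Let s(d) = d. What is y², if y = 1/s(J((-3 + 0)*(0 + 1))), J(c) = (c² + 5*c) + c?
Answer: 1/81 ≈ 0.012346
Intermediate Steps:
J(c) = c² + 6*c
y = -⅑ (y = 1/(((-3 + 0)*(0 + 1))*(6 + (-3 + 0)*(0 + 1))) = 1/((-3*1)*(6 - 3*1)) = 1/(-3*(6 - 3)) = 1/(-3*3) = 1/(-9) = -⅑ ≈ -0.11111)
y² = (-⅑)² = 1/81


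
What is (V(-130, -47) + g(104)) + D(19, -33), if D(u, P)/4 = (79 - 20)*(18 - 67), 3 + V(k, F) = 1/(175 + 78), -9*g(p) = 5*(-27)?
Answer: -2922655/253 ≈ -11552.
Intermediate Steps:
g(p) = 15 (g(p) = -5*(-27)/9 = -1/9*(-135) = 15)
V(k, F) = -758/253 (V(k, F) = -3 + 1/(175 + 78) = -3 + 1/253 = -758/253)
D(u, P) = -11564 (D(u, P) = 4*((79 - 20)*(18 - 67)) = 4*(59*(-49)) = 4*(-2891) = -11564)
(V(-130, -47) + g(104)) + D(19, -33) = (-758/253 + 15) - 11564 = 3037/253 - 11564 = -2922655/253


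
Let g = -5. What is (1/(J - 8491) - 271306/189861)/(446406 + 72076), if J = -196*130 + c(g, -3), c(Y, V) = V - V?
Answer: -1316675141/477726946892706 ≈ -2.7561e-6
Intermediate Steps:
c(Y, V) = 0
J = -25480 (J = -196*130 + 0 = -25480 + 0 = -25480)
(1/(J - 8491) - 271306/189861)/(446406 + 72076) = (1/(-25480 - 8491) - 271306/189861)/(446406 + 72076) = (1/(-33971) - 271306*1/189861)/518482 = (-1/33971 - 38758/27123)*(1/518482) = -1316675141/921395433*1/518482 = -1316675141/477726946892706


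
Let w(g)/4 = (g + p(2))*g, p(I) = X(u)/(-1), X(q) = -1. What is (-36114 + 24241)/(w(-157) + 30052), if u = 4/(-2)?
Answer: -11873/128020 ≈ -0.092743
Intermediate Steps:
u = -2 (u = 4*(-1/2) = -2)
p(I) = 1 (p(I) = -1/(-1) = -1*(-1) = 1)
w(g) = 4*g*(1 + g) (w(g) = 4*((g + 1)*g) = 4*((1 + g)*g) = 4*(g*(1 + g)) = 4*g*(1 + g))
(-36114 + 24241)/(w(-157) + 30052) = (-36114 + 24241)/(4*(-157)*(1 - 157) + 30052) = -11873/(4*(-157)*(-156) + 30052) = -11873/(97968 + 30052) = -11873/128020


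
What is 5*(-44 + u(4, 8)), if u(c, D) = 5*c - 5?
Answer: -145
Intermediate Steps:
u(c, D) = -5 + 5*c
5*(-44 + u(4, 8)) = 5*(-44 + (-5 + 5*4)) = 5*(-44 + (-5 + 20)) = 5*(-44 + 15) = 5*(-29) = -145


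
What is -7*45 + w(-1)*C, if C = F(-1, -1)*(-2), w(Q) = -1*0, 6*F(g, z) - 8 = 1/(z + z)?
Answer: -315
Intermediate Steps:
F(g, z) = 4/3 + 1/(12*z) (F(g, z) = 4/3 + 1/(6*(z + z)) = 4/3 + 1/(6*((2*z))) = 4/3 + (1/(2*z))/6 = 4/3 + 1/(12*z))
w(Q) = 0
C = -5/2 (C = ((1/12)*(1 + 16*(-1))/(-1))*(-2) = ((1/12)*(-1)*(1 - 16))*(-2) = ((1/12)*(-1)*(-15))*(-2) = (5/4)*(-2) = -5/2 ≈ -2.5000)
-7*45 + w(-1)*C = -7*45 + 0*(-5/2) = -315 + 0 = -315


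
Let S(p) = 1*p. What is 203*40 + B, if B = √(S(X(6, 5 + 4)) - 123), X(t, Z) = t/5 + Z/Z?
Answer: 8120 + 2*I*√755/5 ≈ 8120.0 + 10.991*I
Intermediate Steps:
X(t, Z) = 1 + t/5 (X(t, Z) = t*(⅕) + 1 = t/5 + 1 = 1 + t/5)
S(p) = p
B = 2*I*√755/5 (B = √((1 + (⅕)*6) - 123) = √((1 + 6/5) - 123) = √(11/5 - 123) = √(-604/5) = 2*I*√755/5 ≈ 10.991*I)
203*40 + B = 203*40 + 2*I*√755/5 = 8120 + 2*I*√755/5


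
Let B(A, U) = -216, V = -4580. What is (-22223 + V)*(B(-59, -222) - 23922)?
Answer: 646970814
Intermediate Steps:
(-22223 + V)*(B(-59, -222) - 23922) = (-22223 - 4580)*(-216 - 23922) = -26803*(-24138) = 646970814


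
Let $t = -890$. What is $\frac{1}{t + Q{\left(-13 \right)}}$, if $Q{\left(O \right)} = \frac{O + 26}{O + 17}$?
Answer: $- \frac{4}{3547} \approx -0.0011277$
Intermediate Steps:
$Q{\left(O \right)} = \frac{26 + O}{17 + O}$
$\frac{1}{t + Q{\left(-13 \right)}} = \frac{1}{-890 + \frac{26 - 13}{17 - 13}} = \frac{1}{-890 + \frac{1}{4} \cdot 13} = \frac{1}{-890 + \frac{13}{4}} = \frac{1}{- \frac{3547}{4}} = - \frac{4}{3547}$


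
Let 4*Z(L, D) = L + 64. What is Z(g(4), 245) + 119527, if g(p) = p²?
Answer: 119547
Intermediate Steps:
Z(L, D) = 16 + L/4 (Z(L, D) = (L + 64)/4 = (64 + L)/4 = 16 + L/4)
Z(g(4), 245) + 119527 = (16 + (¼)*4²) + 119527 = (16 + (¼)*16) + 119527 = (16 + 4) + 119527 = 20 + 119527 = 119547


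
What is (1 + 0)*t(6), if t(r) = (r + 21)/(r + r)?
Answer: 9/4 ≈ 2.2500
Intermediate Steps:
t(r) = (21 + r)/(2*r) (t(r) = (21 + r)/((2*r)) = (21 + r)*(1/(2*r)) = (21 + r)/(2*r))
(1 + 0)*t(6) = (1 + 0)*((½)*(21 + 6)/6) = 1*((½)*(⅙)*27) = 1*(9/4) = 9/4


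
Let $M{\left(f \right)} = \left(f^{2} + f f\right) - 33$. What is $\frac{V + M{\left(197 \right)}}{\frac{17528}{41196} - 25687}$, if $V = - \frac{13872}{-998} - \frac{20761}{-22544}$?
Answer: $- \frac{8990571461666217}{2975998935709136} \approx -3.021$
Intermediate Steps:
$V = \frac{166724923}{11249456}$ ($V = \left(-13872\right) \left(- \frac{1}{998}\right) - - \frac{20761}{22544} = \frac{6936}{499} + \frac{20761}{22544} = \frac{166724923}{11249456} \approx 14.821$)
$M{\left(f \right)} = -33 + 2 f^{2}$ ($M{\left(f \right)} = \left(f^{2} + f^{2}\right) - 33 = 2 f^{2} - 33 = -33 + 2 f^{2}$)
$\frac{V + M{\left(197 \right)}}{\frac{17528}{41196} - 25687} = \frac{\frac{166724923}{11249456} - \left(33 - 2 \cdot 197^{2}\right)}{\frac{17528}{41196} - 25687} = \frac{\frac{166724923}{11249456} + \left(-33 + 2 \cdot 38809\right)}{17528 \cdot \frac{1}{41196} - 25687} = \frac{\frac{166724923}{11249456} + \left(-33 + 77618\right)}{\frac{4382}{10299} - 25687} = \frac{\frac{166724923}{11249456} + 77585}{- \frac{264546031}{10299}} = \frac{872955768683}{11249456} \left(- \frac{10299}{264546031}\right) = - \frac{8990571461666217}{2975998935709136}$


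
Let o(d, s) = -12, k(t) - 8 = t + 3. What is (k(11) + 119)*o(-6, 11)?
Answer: -1692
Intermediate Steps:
k(t) = 11 + t (k(t) = 8 + (t + 3) = 8 + (3 + t) = 11 + t)
(k(11) + 119)*o(-6, 11) = ((11 + 11) + 119)*(-12) = (22 + 119)*(-12) = 141*(-12) = -1692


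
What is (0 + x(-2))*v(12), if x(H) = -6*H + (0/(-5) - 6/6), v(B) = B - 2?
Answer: 110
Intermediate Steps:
v(B) = -2 + B
x(H) = -1 - 6*H (x(H) = -6*H + (0*(-⅕) - 6*⅙) = -6*H + (0 - 1) = -6*H - 1 = -1 - 6*H)
(0 + x(-2))*v(12) = (0 + (-1 - 6*(-2)))*(-2 + 12) = (0 + (-1 + 12))*10 = (0 + 11)*10 = 11*10 = 110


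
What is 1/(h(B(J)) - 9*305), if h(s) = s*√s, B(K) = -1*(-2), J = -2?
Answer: -2745/7535017 - 2*√2/7535017 ≈ -0.00036467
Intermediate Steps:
B(K) = 2
h(s) = s^(3/2)
1/(h(B(J)) - 9*305) = 1/(2^(3/2) - 9*305) = 1/(2*√2 - 2745) = 1/(-2745 + 2*√2)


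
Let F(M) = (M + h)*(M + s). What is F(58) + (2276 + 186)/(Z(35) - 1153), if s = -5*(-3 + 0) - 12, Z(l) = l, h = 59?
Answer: 3988352/559 ≈ 7134.8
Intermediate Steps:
s = 3 (s = -5*(-3) - 12 = 15 - 12 = 3)
F(M) = (3 + M)*(59 + M) (F(M) = (M + 59)*(M + 3) = (59 + M)*(3 + M) = (3 + M)*(59 + M))
F(58) + (2276 + 186)/(Z(35) - 1153) = (177 + 58**2 + 62*58) + (2276 + 186)/(35 - 1153) = (177 + 3364 + 3596) + 2462/(-1118) = 7137 + 2462*(-1/1118) = 7137 - 1231/559 = 3988352/559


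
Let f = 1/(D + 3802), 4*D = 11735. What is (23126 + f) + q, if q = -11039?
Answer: 325660045/26943 ≈ 12087.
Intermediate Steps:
D = 11735/4 (D = (1/4)*11735 = 11735/4 ≈ 2933.8)
f = 4/26943 (f = 1/(11735/4 + 3802) = 1/(26943/4) = 4/26943 ≈ 0.00014846)
(23126 + f) + q = (23126 + 4/26943) - 11039 = 623083822/26943 - 11039 = 325660045/26943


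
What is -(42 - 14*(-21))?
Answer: -336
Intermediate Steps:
-(42 - 14*(-21)) = -(42 + 294) = -1*336 = -336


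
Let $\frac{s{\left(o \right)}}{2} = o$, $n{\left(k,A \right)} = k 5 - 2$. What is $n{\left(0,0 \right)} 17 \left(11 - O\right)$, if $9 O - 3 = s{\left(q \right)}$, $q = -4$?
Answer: $- \frac{3536}{9} \approx -392.89$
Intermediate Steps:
$n{\left(k,A \right)} = -2 + 5 k$ ($n{\left(k,A \right)} = 5 k - 2 = -2 + 5 k$)
$s{\left(o \right)} = 2 o$
$O = - \frac{5}{9}$ ($O = \frac{1}{3} + \frac{2 \left(-4\right)}{9} = \frac{1}{3} + \frac{1}{9} \left(-8\right) = \frac{1}{3} - \frac{8}{9} = - \frac{5}{9} \approx -0.55556$)
$n{\left(0,0 \right)} 17 \left(11 - O\right) = \left(-2 + 5 \cdot 0\right) 17 \left(11 - - \frac{5}{9}\right) = \left(-2 + 0\right) 17 \left(11 + \frac{5}{9}\right) = \left(-2\right) 17 \cdot \frac{104}{9} = \left(-34\right) \frac{104}{9} = - \frac{3536}{9}$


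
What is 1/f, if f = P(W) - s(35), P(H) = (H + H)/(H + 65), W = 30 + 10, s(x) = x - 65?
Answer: 21/646 ≈ 0.032508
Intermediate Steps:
s(x) = -65 + x
W = 40
P(H) = 2*H/(65 + H) (P(H) = (2*H)/(65 + H) = 2*H/(65 + H))
f = 646/21 (f = 2*40/(65 + 40) - (-65 + 35) = 2*40/105 - 1*(-30) = 2*40*(1/105) + 30 = 16/21 + 30 = 646/21 ≈ 30.762)
1/f = 1/(646/21) = 21/646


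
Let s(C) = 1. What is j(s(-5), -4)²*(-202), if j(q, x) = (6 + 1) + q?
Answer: -12928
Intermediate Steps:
j(q, x) = 7 + q
j(s(-5), -4)²*(-202) = (7 + 1)²*(-202) = 8²*(-202) = 64*(-202) = -12928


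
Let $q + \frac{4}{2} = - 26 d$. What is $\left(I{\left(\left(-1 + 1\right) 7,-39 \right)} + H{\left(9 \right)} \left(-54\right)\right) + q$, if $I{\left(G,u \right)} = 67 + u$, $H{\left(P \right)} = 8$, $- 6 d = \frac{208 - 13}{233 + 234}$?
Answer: $- \frac{188757}{467} \approx -404.19$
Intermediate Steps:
$d = - \frac{65}{934}$ ($d = - \frac{\left(208 - 13\right) \frac{1}{233 + 234}}{6} = - \frac{195 \cdot \frac{1}{467}}{6} = \left(- \frac{1}{6}\right) \frac{195}{467} = - \frac{65}{934} \approx -0.069593$)
$q = - \frac{89}{467}$ ($q = -2 - - \frac{845}{467} = -2 + \frac{845}{467} = - \frac{89}{467} \approx -0.19058$)
$\left(I{\left(\left(-1 + 1\right) 7,-39 \right)} + H{\left(9 \right)} \left(-54\right)\right) + q = \left(\left(67 - 39\right) + 8 \left(-54\right)\right) - \frac{89}{467} = \left(28 - 432\right) - \frac{89}{467} = -404 - \frac{89}{467} = - \frac{188757}{467}$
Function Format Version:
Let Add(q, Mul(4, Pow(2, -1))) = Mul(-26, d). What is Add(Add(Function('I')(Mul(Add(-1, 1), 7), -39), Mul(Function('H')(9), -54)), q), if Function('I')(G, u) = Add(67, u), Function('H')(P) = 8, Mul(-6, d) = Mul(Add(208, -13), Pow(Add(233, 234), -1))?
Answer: Rational(-188757, 467) ≈ -404.19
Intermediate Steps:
d = Rational(-65, 934) (d = Mul(Rational(-1, 6), Mul(Add(208, -13), Pow(Add(233, 234), -1))) = Mul(Rational(-1, 6), Mul(195, Pow(467, -1))) = Mul(Rational(-1, 6), Mul(195, Rational(1, 467))) = Mul(Rational(-1, 6), Rational(195, 467)) = Rational(-65, 934) ≈ -0.069593)
q = Rational(-89, 467) (q = Add(-2, Mul(-26, Rational(-65, 934))) = Add(-2, Rational(845, 467)) = Rational(-89, 467) ≈ -0.19058)
Add(Add(Function('I')(Mul(Add(-1, 1), 7), -39), Mul(Function('H')(9), -54)), q) = Add(Add(Add(67, -39), Mul(8, -54)), Rational(-89, 467)) = Add(Add(28, -432), Rational(-89, 467)) = Add(-404, Rational(-89, 467)) = Rational(-188757, 467)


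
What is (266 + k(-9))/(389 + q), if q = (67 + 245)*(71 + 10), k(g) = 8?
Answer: 274/25661 ≈ 0.010678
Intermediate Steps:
q = 25272 (q = 312*81 = 25272)
(266 + k(-9))/(389 + q) = (266 + 8)/(389 + 25272) = 274/25661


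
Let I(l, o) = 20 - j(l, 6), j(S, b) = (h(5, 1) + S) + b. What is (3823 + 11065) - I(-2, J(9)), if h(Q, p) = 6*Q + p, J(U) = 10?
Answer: 14903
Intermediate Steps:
h(Q, p) = p + 6*Q
j(S, b) = 31 + S + b (j(S, b) = ((1 + 6*5) + S) + b = ((1 + 30) + S) + b = (31 + S) + b = 31 + S + b)
I(l, o) = -17 - l (I(l, o) = 20 - (31 + l + 6) = 20 - (37 + l) = 20 + (-37 - l) = -17 - l)
(3823 + 11065) - I(-2, J(9)) = (3823 + 11065) - (-17 - 1*(-2)) = 14888 - (-17 + 2) = 14888 - 1*(-15) = 14888 + 15 = 14903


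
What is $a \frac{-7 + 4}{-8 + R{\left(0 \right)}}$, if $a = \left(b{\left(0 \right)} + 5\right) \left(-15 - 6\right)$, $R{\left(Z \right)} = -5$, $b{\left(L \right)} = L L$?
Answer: $- \frac{315}{13} \approx -24.231$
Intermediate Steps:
$b{\left(L \right)} = L^{2}$
$a = -105$ ($a = \left(0^{2} + 5\right) \left(-15 - 6\right) = \left(0 + 5\right) \left(-21\right) = 5 \left(-21\right) = -105$)
$a \frac{-7 + 4}{-8 + R{\left(0 \right)}} = - 105 \frac{-7 + 4}{-8 - 5} = - 105 \left(- \frac{3}{-13}\right) = - 105 \left(\left(-3\right) \left(- \frac{1}{13}\right)\right) = \left(-105\right) \frac{3}{13} = - \frac{315}{13}$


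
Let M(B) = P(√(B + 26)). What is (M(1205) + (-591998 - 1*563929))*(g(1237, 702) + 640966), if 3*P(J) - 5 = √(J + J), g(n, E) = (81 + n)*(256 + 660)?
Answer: -6409330863104/3 + 1848254*√2*1231^(¼)/3 ≈ -2.1364e+12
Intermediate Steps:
g(n, E) = 74196 + 916*n (g(n, E) = (81 + n)*916 = 74196 + 916*n)
P(J) = 5/3 + √2*√J/3 (P(J) = 5/3 + √(J + J)/3 = 5/3 + √(2*J)/3 = 5/3 + (√2*√J)/3 = 5/3 + √2*√J/3)
M(B) = 5/3 + √2*(26 + B)^(¼)/3 (M(B) = 5/3 + √2*√(√(B + 26))/3 = 5/3 + √2*√(√(26 + B))/3 = 5/3 + √2*(26 + B)^(¼)/3)
(M(1205) + (-591998 - 1*563929))*(g(1237, 702) + 640966) = ((5/3 + √2*(26 + 1205)^(¼)/3) + (-591998 - 1*563929))*((74196 + 916*1237) + 640966) = ((5/3 + √2*1231^(¼)/3) + (-591998 - 563929))*((74196 + 1133092) + 640966) = ((5/3 + √2*1231^(¼)/3) - 1155927)*(1207288 + 640966) = (-3467776/3 + √2*1231^(¼)/3)*1848254 = -6409330863104/3 + 1848254*√2*1231^(¼)/3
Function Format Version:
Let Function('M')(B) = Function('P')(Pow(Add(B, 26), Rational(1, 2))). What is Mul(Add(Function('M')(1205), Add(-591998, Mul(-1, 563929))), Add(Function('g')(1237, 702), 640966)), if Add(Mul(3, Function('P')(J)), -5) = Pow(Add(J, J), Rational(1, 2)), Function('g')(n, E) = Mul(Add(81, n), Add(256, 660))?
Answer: Add(Rational(-6409330863104, 3), Mul(Rational(1848254, 3), Pow(2, Rational(1, 2)), Pow(1231, Rational(1, 4)))) ≈ -2.1364e+12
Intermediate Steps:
Function('g')(n, E) = Add(74196, Mul(916, n)) (Function('g')(n, E) = Mul(Add(81, n), 916) = Add(74196, Mul(916, n)))
Function('P')(J) = Add(Rational(5, 3), Mul(Rational(1, 3), Pow(2, Rational(1, 2)), Pow(J, Rational(1, 2)))) (Function('P')(J) = Add(Rational(5, 3), Mul(Rational(1, 3), Pow(Add(J, J), Rational(1, 2)))) = Add(Rational(5, 3), Mul(Rational(1, 3), Pow(Mul(2, J), Rational(1, 2)))) = Add(Rational(5, 3), Mul(Rational(1, 3), Mul(Pow(2, Rational(1, 2)), Pow(J, Rational(1, 2))))) = Add(Rational(5, 3), Mul(Rational(1, 3), Pow(2, Rational(1, 2)), Pow(J, Rational(1, 2)))))
Function('M')(B) = Add(Rational(5, 3), Mul(Rational(1, 3), Pow(2, Rational(1, 2)), Pow(Add(26, B), Rational(1, 4)))) (Function('M')(B) = Add(Rational(5, 3), Mul(Rational(1, 3), Pow(2, Rational(1, 2)), Pow(Pow(Add(B, 26), Rational(1, 2)), Rational(1, 2)))) = Add(Rational(5, 3), Mul(Rational(1, 3), Pow(2, Rational(1, 2)), Pow(Pow(Add(26, B), Rational(1, 2)), Rational(1, 2)))) = Add(Rational(5, 3), Mul(Rational(1, 3), Pow(2, Rational(1, 2)), Pow(Add(26, B), Rational(1, 4)))))
Mul(Add(Function('M')(1205), Add(-591998, Mul(-1, 563929))), Add(Function('g')(1237, 702), 640966)) = Mul(Add(Add(Rational(5, 3), Mul(Rational(1, 3), Pow(2, Rational(1, 2)), Pow(Add(26, 1205), Rational(1, 4)))), Add(-591998, Mul(-1, 563929))), Add(Add(74196, Mul(916, 1237)), 640966)) = Mul(Add(Add(Rational(5, 3), Mul(Rational(1, 3), Pow(2, Rational(1, 2)), Pow(1231, Rational(1, 4)))), Add(-591998, -563929)), Add(Add(74196, 1133092), 640966)) = Mul(Add(Add(Rational(5, 3), Mul(Rational(1, 3), Pow(2, Rational(1, 2)), Pow(1231, Rational(1, 4)))), -1155927), Add(1207288, 640966)) = Mul(Add(Rational(-3467776, 3), Mul(Rational(1, 3), Pow(2, Rational(1, 2)), Pow(1231, Rational(1, 4)))), 1848254) = Add(Rational(-6409330863104, 3), Mul(Rational(1848254, 3), Pow(2, Rational(1, 2)), Pow(1231, Rational(1, 4))))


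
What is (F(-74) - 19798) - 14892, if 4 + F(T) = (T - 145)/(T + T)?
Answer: -5134493/148 ≈ -34693.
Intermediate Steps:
F(T) = -4 + (-145 + T)/(2*T) (F(T) = -4 + (T - 145)/(T + T) = -4 + (-145 + T)/((2*T)) = -4 + (-145 + T)*(1/(2*T)) = -4 + (-145 + T)/(2*T))
(F(-74) - 19798) - 14892 = ((½)*(-145 - 7*(-74))/(-74) - 19798) - 14892 = ((½)*(-1/74)*(-145 + 518) - 19798) - 14892 = ((½)*(-1/74)*373 - 19798) - 14892 = (-373/148 - 19798) - 14892 = -2930477/148 - 14892 = -5134493/148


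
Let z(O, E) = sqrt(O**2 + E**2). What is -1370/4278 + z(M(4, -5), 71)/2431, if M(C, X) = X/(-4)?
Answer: -685/2139 + sqrt(80681)/9724 ≈ -0.29103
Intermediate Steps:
M(C, X) = -X/4 (M(C, X) = X*(-1/4) = -X/4)
z(O, E) = sqrt(E**2 + O**2)
-1370/4278 + z(M(4, -5), 71)/2431 = -1370/4278 + sqrt(71**2 + (-1/4*(-5))**2)/2431 = -1370*1/4278 + sqrt(5041 + (5/4)**2)*(1/2431) = -685/2139 + sqrt(5041 + 25/16)*(1/2431) = -685/2139 + sqrt(80681/16)*(1/2431) = -685/2139 + (sqrt(80681)/4)*(1/2431) = -685/2139 + sqrt(80681)/9724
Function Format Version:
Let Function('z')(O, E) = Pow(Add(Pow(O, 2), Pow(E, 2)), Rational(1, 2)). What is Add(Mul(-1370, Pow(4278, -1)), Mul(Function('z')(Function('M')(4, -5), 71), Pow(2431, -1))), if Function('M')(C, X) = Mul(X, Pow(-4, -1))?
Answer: Add(Rational(-685, 2139), Mul(Rational(1, 9724), Pow(80681, Rational(1, 2)))) ≈ -0.29103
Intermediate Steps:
Function('M')(C, X) = Mul(Rational(-1, 4), X) (Function('M')(C, X) = Mul(X, Rational(-1, 4)) = Mul(Rational(-1, 4), X))
Function('z')(O, E) = Pow(Add(Pow(E, 2), Pow(O, 2)), Rational(1, 2))
Add(Mul(-1370, Pow(4278, -1)), Mul(Function('z')(Function('M')(4, -5), 71), Pow(2431, -1))) = Add(Mul(-1370, Pow(4278, -1)), Mul(Pow(Add(Pow(71, 2), Pow(Mul(Rational(-1, 4), -5), 2)), Rational(1, 2)), Pow(2431, -1))) = Add(Mul(-1370, Rational(1, 4278)), Mul(Pow(Add(5041, Pow(Rational(5, 4), 2)), Rational(1, 2)), Rational(1, 2431))) = Add(Rational(-685, 2139), Mul(Pow(Add(5041, Rational(25, 16)), Rational(1, 2)), Rational(1, 2431))) = Add(Rational(-685, 2139), Mul(Pow(Rational(80681, 16), Rational(1, 2)), Rational(1, 2431))) = Add(Rational(-685, 2139), Mul(Mul(Rational(1, 4), Pow(80681, Rational(1, 2))), Rational(1, 2431))) = Add(Rational(-685, 2139), Mul(Rational(1, 9724), Pow(80681, Rational(1, 2))))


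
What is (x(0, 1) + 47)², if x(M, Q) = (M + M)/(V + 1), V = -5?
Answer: 2209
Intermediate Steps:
x(M, Q) = -M/2 (x(M, Q) = (M + M)/(-5 + 1) = (2*M)/(-4) = (2*M)*(-¼) = -M/2)
(x(0, 1) + 47)² = (-½*0 + 47)² = (0 + 47)² = 47² = 2209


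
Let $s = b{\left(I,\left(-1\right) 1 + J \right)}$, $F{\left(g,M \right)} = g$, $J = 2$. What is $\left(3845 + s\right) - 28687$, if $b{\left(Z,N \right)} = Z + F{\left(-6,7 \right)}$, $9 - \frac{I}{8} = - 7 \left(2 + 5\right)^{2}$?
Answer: $-22032$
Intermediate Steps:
$I = 2816$ ($I = 72 - 8 \left(- 7 \left(2 + 5\right)^{2}\right) = 72 - 8 \left(- 7 \cdot 7^{2}\right) = 72 - 8 \left(\left(-7\right) 49\right) = 72 - -2744 = 72 + 2744 = 2816$)
$b{\left(Z,N \right)} = -6 + Z$ ($b{\left(Z,N \right)} = Z - 6 = -6 + Z$)
$s = 2810$ ($s = -6 + 2816 = 2810$)
$\left(3845 + s\right) - 28687 = \left(3845 + 2810\right) - 28687 = 6655 - 28687 = -22032$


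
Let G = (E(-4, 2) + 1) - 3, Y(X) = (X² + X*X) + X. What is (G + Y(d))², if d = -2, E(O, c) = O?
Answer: 0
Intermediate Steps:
Y(X) = X + 2*X² (Y(X) = (X² + X²) + X = 2*X² + X = X + 2*X²)
G = -6 (G = (-4 + 1) - 3 = -3 - 3 = -6)
(G + Y(d))² = (-6 - 2*(1 + 2*(-2)))² = (-6 - 2*(1 - 4))² = (-6 - 2*(-3))² = (-6 + 6)² = 0² = 0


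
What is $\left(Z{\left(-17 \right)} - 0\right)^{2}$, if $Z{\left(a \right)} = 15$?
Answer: $225$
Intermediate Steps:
$\left(Z{\left(-17 \right)} - 0\right)^{2} = \left(15 - 0\right)^{2} = \left(15 + 0\right)^{2} = 15^{2} = 225$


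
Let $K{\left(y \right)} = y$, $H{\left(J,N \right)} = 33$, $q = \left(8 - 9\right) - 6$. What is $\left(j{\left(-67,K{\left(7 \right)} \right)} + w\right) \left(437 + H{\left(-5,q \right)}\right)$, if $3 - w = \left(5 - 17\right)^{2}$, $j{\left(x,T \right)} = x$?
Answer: $-97760$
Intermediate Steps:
$q = -7$ ($q = -1 - 6 = -7$)
$w = -141$ ($w = 3 - \left(5 - 17\right)^{2} = 3 - \left(-12\right)^{2} = 3 - 144 = -141$)
$\left(j{\left(-67,K{\left(7 \right)} \right)} + w\right) \left(437 + H{\left(-5,q \right)}\right) = \left(-67 - 141\right) \left(437 + 33\right) = \left(-208\right) 470 = -97760$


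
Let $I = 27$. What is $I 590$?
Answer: $15930$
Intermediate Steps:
$I 590 = 27 \cdot 590 = 15930$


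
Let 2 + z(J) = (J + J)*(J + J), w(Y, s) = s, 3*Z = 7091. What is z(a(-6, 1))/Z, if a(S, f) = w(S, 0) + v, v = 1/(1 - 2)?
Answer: 6/7091 ≈ 0.00084614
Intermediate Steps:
Z = 7091/3 (Z = (1/3)*7091 = 7091/3 ≈ 2363.7)
v = -1 (v = 1/(-1) = -1)
a(S, f) = -1 (a(S, f) = 0 - 1 = -1)
z(J) = -2 + 4*J**2 (z(J) = -2 + (J + J)*(J + J) = -2 + (2*J)*(2*J) = -2 + 4*J**2)
z(a(-6, 1))/Z = (-2 + 4*(-1)**2)/(7091/3) = (-2 + 4*1)*(3/7091) = (-2 + 4)*(3/7091) = 2*(3/7091) = 6/7091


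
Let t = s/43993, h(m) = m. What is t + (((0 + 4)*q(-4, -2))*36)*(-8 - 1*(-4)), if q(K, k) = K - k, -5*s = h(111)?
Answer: 6848637/5945 ≈ 1152.0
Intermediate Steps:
s = -111/5 (s = -1/5*111 = -111/5 ≈ -22.200)
t = -3/5945 (t = -111/5/43993 = -111/5*1/43993 = -3/5945 ≈ -0.00050463)
t + (((0 + 4)*q(-4, -2))*36)*(-8 - 1*(-4)) = -3/5945 + (((0 + 4)*(-4 - 1*(-2)))*36)*(-8 - 1*(-4)) = -3/5945 + ((4*(-4 + 2))*36)*(-8 + 4) = -3/5945 + ((4*(-2))*36)*(-4) = -3/5945 - 8*36*(-4) = -3/5945 - 288*(-4) = -3/5945 + 1152 = 6848637/5945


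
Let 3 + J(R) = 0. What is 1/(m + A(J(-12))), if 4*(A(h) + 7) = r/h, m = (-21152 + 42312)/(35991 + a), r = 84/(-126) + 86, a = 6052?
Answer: -378387/5149021 ≈ -0.073487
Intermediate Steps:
r = 256/3 (r = 84*(-1/126) + 86 = -2/3 + 86 = 256/3 ≈ 85.333)
J(R) = -3 (J(R) = -3 + 0 = -3)
m = 21160/42043 (m = (-21152 + 42312)/(35991 + 6052) = 21160/42043 ≈ 0.50329)
A(h) = -7 + 64/(3*h) (A(h) = -7 + (256/(3*h))/4 = -7 + 64/(3*h))
1/(m + A(J(-12))) = 1/(21160/42043 + (-7 + (64/3)/(-3))) = 1/(21160/42043 + (-7 + (64/3)*(-1/3))) = 1/(21160/42043 + (-7 - 64/9)) = 1/(21160/42043 - 127/9) = 1/(-5149021/378387) = -378387/5149021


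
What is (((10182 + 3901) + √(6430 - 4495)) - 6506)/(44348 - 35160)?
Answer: 7577/9188 + 3*√215/9188 ≈ 0.82945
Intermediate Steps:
(((10182 + 3901) + √(6430 - 4495)) - 6506)/(44348 - 35160) = ((14083 + √1935) - 6506)/9188 = ((14083 + 3*√215) - 6506)*(1/9188) = (7577 + 3*√215)*(1/9188) = 7577/9188 + 3*√215/9188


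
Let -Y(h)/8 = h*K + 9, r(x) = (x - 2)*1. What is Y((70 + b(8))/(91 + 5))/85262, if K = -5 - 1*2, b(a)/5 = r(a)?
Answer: -41/255786 ≈ -0.00016029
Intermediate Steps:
r(x) = -2 + x (r(x) = (-2 + x)*1 = -2 + x)
b(a) = -10 + 5*a (b(a) = 5*(-2 + a) = -10 + 5*a)
K = -7 (K = -5 - 2 = -7)
Y(h) = -72 + 56*h (Y(h) = -8*(h*(-7) + 9) = -8*(-7*h + 9) = -8*(9 - 7*h) = -72 + 56*h)
Y((70 + b(8))/(91 + 5))/85262 = (-72 + 56*((70 + (-10 + 5*8))/(91 + 5)))/85262 = (-72 + 56*((70 + (-10 + 40))/96))*(1/85262) = (-72 + 56*((70 + 30)*(1/96)))*(1/85262) = (-72 + 56*(100*(1/96)))*(1/85262) = (-72 + 56*(25/24))*(1/85262) = (-72 + 175/3)*(1/85262) = -41/3*1/85262 = -41/255786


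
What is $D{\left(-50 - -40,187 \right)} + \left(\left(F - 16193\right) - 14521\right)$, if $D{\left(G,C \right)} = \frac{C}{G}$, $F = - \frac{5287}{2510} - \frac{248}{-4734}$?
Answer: $- \frac{91300199174}{2970585} \approx -30735.0$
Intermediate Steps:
$F = - \frac{12203089}{5941170}$ ($F = \left(-5287\right) \frac{1}{2510} - - \frac{124}{2367} = - \frac{5287}{2510} + \frac{124}{2367} = - \frac{12203089}{5941170} \approx -2.054$)
$D{\left(-50 - -40,187 \right)} + \left(\left(F - 16193\right) - 14521\right) = \frac{187}{-50 - -40} - \frac{182489298469}{5941170} = \frac{187}{-50 + 40} - \frac{182489298469}{5941170} = \frac{187}{-10} - \frac{182489298469}{5941170} = 187 \left(- \frac{1}{10}\right) - \frac{182489298469}{5941170} = - \frac{187}{10} - \frac{182489298469}{5941170} = - \frac{91300199174}{2970585}$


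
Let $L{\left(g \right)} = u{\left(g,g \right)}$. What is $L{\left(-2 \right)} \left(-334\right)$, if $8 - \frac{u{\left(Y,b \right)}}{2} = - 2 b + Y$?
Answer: $-4008$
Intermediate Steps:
$u{\left(Y,b \right)} = 16 - 2 Y + 4 b$ ($u{\left(Y,b \right)} = 16 - 2 \left(- 2 b + Y\right) = 16 - 2 \left(Y - 2 b\right) = 16 - \left(- 4 b + 2 Y\right) = 16 - 2 Y + 4 b$)
$L{\left(g \right)} = 16 + 2 g$ ($L{\left(g \right)} = 16 - 2 g + 4 g = 16 + 2 g$)
$L{\left(-2 \right)} \left(-334\right) = \left(16 + 2 \left(-2\right)\right) \left(-334\right) = \left(16 - 4\right) \left(-334\right) = 12 \left(-334\right) = -4008$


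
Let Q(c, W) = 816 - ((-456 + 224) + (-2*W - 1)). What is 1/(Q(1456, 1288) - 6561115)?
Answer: -1/6557490 ≈ -1.5250e-7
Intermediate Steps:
Q(c, W) = 1049 + 2*W (Q(c, W) = 816 - (-232 + (-1 - 2*W)) = 816 - (-233 - 2*W) = 816 + (233 + 2*W) = 1049 + 2*W)
1/(Q(1456, 1288) - 6561115) = 1/((1049 + 2*1288) - 6561115) = 1/((1049 + 2576) - 6561115) = 1/(3625 - 6561115) = 1/(-6557490) = -1/6557490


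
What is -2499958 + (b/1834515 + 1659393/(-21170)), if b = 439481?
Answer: -3883724404474781/1553467302 ≈ -2.5000e+6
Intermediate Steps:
-2499958 + (b/1834515 + 1659393/(-21170)) = -2499958 + (439481/1834515 + 1659393/(-21170)) = -2499958 + (439481*(1/1834515) + 1659393*(-1/21170)) = -2499958 + (439481/1834515 - 1659393/21170) = -2499958 - 121395101465/1553467302 = -3883724404474781/1553467302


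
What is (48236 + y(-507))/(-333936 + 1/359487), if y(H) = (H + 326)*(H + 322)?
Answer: -29377637127/120045650831 ≈ -0.24472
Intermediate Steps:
y(H) = (322 + H)*(326 + H) (y(H) = (326 + H)*(322 + H) = (322 + H)*(326 + H))
(48236 + y(-507))/(-333936 + 1/359487) = (48236 + (104972 + (-507)**2 + 648*(-507)))/(-333936 + 1/359487) = (48236 + (104972 + 257049 - 328536))/(-333936 + 1/359487) = (48236 + 33485)/(-120045650831/359487) = 81721*(-359487/120045650831) = -29377637127/120045650831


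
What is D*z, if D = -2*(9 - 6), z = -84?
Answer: 504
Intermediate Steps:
D = -6 (D = -2*3 = -6)
D*z = -6*(-84) = 504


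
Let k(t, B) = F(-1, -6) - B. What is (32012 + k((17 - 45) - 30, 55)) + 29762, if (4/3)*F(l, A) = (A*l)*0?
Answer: 61719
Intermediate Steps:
F(l, A) = 0 (F(l, A) = 3*((A*l)*0)/4 = (¾)*0 = 0)
k(t, B) = -B (k(t, B) = 0 - B = -B)
(32012 + k((17 - 45) - 30, 55)) + 29762 = (32012 - 1*55) + 29762 = (32012 - 55) + 29762 = 31957 + 29762 = 61719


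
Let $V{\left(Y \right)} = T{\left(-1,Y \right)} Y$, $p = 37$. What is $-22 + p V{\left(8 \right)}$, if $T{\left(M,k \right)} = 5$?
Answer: $1458$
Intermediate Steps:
$V{\left(Y \right)} = 5 Y$
$-22 + p V{\left(8 \right)} = -22 + 37 \cdot 5 \cdot 8 = -22 + 37 \cdot 40 = -22 + 1480 = 1458$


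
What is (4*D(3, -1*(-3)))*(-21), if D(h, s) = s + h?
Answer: -504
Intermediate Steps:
D(h, s) = h + s
(4*D(3, -1*(-3)))*(-21) = (4*(3 - 1*(-3)))*(-21) = (4*(3 + 3))*(-21) = (4*6)*(-21) = 24*(-21) = -504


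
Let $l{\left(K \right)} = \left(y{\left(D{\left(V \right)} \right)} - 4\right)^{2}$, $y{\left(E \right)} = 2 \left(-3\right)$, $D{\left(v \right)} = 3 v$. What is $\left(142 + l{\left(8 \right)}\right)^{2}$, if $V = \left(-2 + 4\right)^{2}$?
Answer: $58564$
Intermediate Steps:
$V = 4$ ($V = 2^{2} = 4$)
$y{\left(E \right)} = -6$
$l{\left(K \right)} = 100$ ($l{\left(K \right)} = \left(-6 - 4\right)^{2} = \left(-10\right)^{2} = 100$)
$\left(142 + l{\left(8 \right)}\right)^{2} = \left(142 + 100\right)^{2} = 242^{2} = 58564$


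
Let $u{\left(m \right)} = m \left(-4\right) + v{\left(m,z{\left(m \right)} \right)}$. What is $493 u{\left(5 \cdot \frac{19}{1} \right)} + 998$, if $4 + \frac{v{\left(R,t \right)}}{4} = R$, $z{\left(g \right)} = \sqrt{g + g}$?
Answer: $-6890$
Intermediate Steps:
$z{\left(g \right)} = \sqrt{2} \sqrt{g}$ ($z{\left(g \right)} = \sqrt{2 g} = \sqrt{2} \sqrt{g}$)
$v{\left(R,t \right)} = -16 + 4 R$
$u{\left(m \right)} = -16$ ($u{\left(m \right)} = m \left(-4\right) + \left(-16 + 4 m\right) = - 4 m + \left(-16 + 4 m\right) = -16$)
$493 u{\left(5 \cdot \frac{19}{1} \right)} + 998 = 493 \left(-16\right) + 998 = -7888 + 998 = -6890$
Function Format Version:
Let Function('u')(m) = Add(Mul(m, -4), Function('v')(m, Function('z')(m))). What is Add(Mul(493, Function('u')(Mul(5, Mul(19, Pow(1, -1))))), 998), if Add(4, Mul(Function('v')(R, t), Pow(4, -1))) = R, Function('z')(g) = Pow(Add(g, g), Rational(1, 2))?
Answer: -6890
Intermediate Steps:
Function('z')(g) = Mul(Pow(2, Rational(1, 2)), Pow(g, Rational(1, 2))) (Function('z')(g) = Pow(Mul(2, g), Rational(1, 2)) = Mul(Pow(2, Rational(1, 2)), Pow(g, Rational(1, 2))))
Function('v')(R, t) = Add(-16, Mul(4, R))
Function('u')(m) = -16 (Function('u')(m) = Add(Mul(m, -4), Add(-16, Mul(4, m))) = Add(Mul(-4, m), Add(-16, Mul(4, m))) = -16)
Add(Mul(493, Function('u')(Mul(5, Mul(19, Pow(1, -1))))), 998) = Add(Mul(493, -16), 998) = Add(-7888, 998) = -6890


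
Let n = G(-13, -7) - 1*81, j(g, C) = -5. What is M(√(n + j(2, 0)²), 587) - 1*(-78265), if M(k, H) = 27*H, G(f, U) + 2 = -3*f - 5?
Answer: 94114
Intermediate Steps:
G(f, U) = -7 - 3*f (G(f, U) = -2 + (-3*f - 5) = -2 + (-5 - 3*f) = -7 - 3*f)
n = -49 (n = (-7 - 3*(-13)) - 1*81 = (-7 + 39) - 81 = 32 - 81 = -49)
M(√(n + j(2, 0)²), 587) - 1*(-78265) = 27*587 - 1*(-78265) = 15849 + 78265 = 94114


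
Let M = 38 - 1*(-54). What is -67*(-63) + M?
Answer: 4313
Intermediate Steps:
M = 92 (M = 38 + 54 = 92)
-67*(-63) + M = -67*(-63) + 92 = 4221 + 92 = 4313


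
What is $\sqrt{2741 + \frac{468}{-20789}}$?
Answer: $\frac{\sqrt{1184602560809}}{20789} \approx 52.354$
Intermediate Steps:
$\sqrt{2741 + \frac{468}{-20789}} = \sqrt{2741 + 468 \left(- \frac{1}{20789}\right)} = \sqrt{2741 - \frac{468}{20789}} = \sqrt{\frac{56982181}{20789}} = \frac{\sqrt{1184602560809}}{20789}$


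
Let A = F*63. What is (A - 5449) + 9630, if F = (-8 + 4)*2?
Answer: 3677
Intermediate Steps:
F = -8 (F = -4*2 = -8)
A = -504 (A = -8*63 = -504)
(A - 5449) + 9630 = (-504 - 5449) + 9630 = -5953 + 9630 = 3677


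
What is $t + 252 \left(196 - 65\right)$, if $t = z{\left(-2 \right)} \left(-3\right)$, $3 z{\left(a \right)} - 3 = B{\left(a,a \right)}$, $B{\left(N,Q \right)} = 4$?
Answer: $33005$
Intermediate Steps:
$z{\left(a \right)} = \frac{7}{3}$ ($z{\left(a \right)} = 1 + \frac{1}{3} \cdot 4 = 1 + \frac{4}{3} = \frac{7}{3}$)
$t = -7$ ($t = \frac{7}{3} \left(-3\right) = -7$)
$t + 252 \left(196 - 65\right) = -7 + 252 \left(196 - 65\right) = -7 + 252 \cdot 131 = -7 + 33012 = 33005$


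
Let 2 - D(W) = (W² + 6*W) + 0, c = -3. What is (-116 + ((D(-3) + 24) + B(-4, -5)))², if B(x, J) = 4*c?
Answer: 8649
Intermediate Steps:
D(W) = 2 - W² - 6*W (D(W) = 2 - ((W² + 6*W) + 0) = 2 - (W² + 6*W) = 2 + (-W² - 6*W) = 2 - W² - 6*W)
B(x, J) = -12 (B(x, J) = 4*(-3) = -12)
(-116 + ((D(-3) + 24) + B(-4, -5)))² = (-116 + (((2 - 1*(-3)² - 6*(-3)) + 24) - 12))² = (-116 + (((2 - 1*9 + 18) + 24) - 12))² = (-116 + (((2 - 9 + 18) + 24) - 12))² = (-116 + ((11 + 24) - 12))² = (-116 + (35 - 12))² = (-116 + 23)² = (-93)² = 8649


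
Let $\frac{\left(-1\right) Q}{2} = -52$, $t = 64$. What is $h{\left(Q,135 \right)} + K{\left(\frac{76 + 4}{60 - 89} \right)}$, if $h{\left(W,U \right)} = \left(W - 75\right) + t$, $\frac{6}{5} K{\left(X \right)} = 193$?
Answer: $\frac{1523}{6} \approx 253.83$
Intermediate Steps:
$Q = 104$ ($Q = \left(-2\right) \left(-52\right) = 104$)
$K{\left(X \right)} = \frac{965}{6}$ ($K{\left(X \right)} = \frac{5}{6} \cdot 193 = \frac{965}{6}$)
$h{\left(W,U \right)} = -11 + W$ ($h{\left(W,U \right)} = \left(W - 75\right) + 64 = \left(-75 + W\right) + 64 = -11 + W$)
$h{\left(Q,135 \right)} + K{\left(\frac{76 + 4}{60 - 89} \right)} = \left(-11 + 104\right) + \frac{965}{6} = 93 + \frac{965}{6} = \frac{1523}{6}$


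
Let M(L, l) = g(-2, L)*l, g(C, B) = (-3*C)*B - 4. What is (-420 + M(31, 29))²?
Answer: 23600164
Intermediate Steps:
g(C, B) = -4 - 3*B*C (g(C, B) = -3*B*C - 4 = -4 - 3*B*C)
M(L, l) = l*(-4 + 6*L) (M(L, l) = (-4 - 3*L*(-2))*l = (-4 + 6*L)*l = l*(-4 + 6*L))
(-420 + M(31, 29))² = (-420 + 2*29*(-2 + 3*31))² = (-420 + 2*29*(-2 + 93))² = (-420 + 2*29*91)² = (-420 + 5278)² = 4858² = 23600164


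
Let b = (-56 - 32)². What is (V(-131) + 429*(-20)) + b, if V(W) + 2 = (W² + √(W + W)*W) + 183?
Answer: 16506 - 131*I*√262 ≈ 16506.0 - 2120.4*I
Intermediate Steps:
b = 7744 (b = (-88)² = 7744)
V(W) = 181 + W² + √2*W^(3/2) (V(W) = -2 + ((W² + √(W + W)*W) + 183) = -2 + ((W² + √(2*W)*W) + 183) = -2 + ((W² + (√2*√W)*W) + 183) = -2 + ((W² + √2*W^(3/2)) + 183) = -2 + (183 + W² + √2*W^(3/2)) = 181 + W² + √2*W^(3/2))
(V(-131) + 429*(-20)) + b = ((181 + (-131)² + √2*(-131)^(3/2)) + 429*(-20)) + 7744 = ((181 + 17161 + √2*(-131*I*√131)) - 8580) + 7744 = ((181 + 17161 - 131*I*√262) - 8580) + 7744 = ((17342 - 131*I*√262) - 8580) + 7744 = (8762 - 131*I*√262) + 7744 = 16506 - 131*I*√262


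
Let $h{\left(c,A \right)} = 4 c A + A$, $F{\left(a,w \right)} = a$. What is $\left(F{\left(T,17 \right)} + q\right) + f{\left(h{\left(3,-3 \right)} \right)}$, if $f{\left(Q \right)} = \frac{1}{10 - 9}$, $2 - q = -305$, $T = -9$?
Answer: $299$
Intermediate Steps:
$h{\left(c,A \right)} = A + 4 A c$ ($h{\left(c,A \right)} = 4 A c + A = A + 4 A c$)
$q = 307$ ($q = 2 - -305 = 2 + 305 = 307$)
$f{\left(Q \right)} = 1$ ($f{\left(Q \right)} = 1^{-1} = 1$)
$\left(F{\left(T,17 \right)} + q\right) + f{\left(h{\left(3,-3 \right)} \right)} = \left(-9 + 307\right) + 1 = 298 + 1 = 299$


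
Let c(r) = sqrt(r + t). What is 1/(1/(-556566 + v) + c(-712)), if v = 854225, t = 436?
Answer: 297659/24453842957557 - 177201760562*I*sqrt(69)/24453842957557 ≈ 1.2172e-8 - 0.060193*I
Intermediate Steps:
c(r) = sqrt(436 + r) (c(r) = sqrt(r + 436) = sqrt(436 + r))
1/(1/(-556566 + v) + c(-712)) = 1/(1/(-556566 + 854225) + sqrt(436 - 712)) = 1/(1/297659 + sqrt(-276)) = 1/(1/297659 + 2*I*sqrt(69))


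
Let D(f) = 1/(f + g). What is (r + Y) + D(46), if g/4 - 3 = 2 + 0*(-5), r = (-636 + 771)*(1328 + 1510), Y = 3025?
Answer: 25486231/66 ≈ 3.8616e+5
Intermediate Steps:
r = 383130 (r = 135*2838 = 383130)
g = 20 (g = 12 + 4*(2 + 0*(-5)) = 12 + 4*(2 + 0) = 12 + 4*2 = 12 + 8 = 20)
D(f) = 1/(20 + f) (D(f) = 1/(f + 20) = 1/(20 + f))
(r + Y) + D(46) = (383130 + 3025) + 1/(20 + 46) = 386155 + 1/66 = 25486231/66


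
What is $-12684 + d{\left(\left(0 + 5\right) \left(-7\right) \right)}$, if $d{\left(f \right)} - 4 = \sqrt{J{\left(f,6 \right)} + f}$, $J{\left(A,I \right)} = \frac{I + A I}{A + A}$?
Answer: $-12680 + \frac{i \sqrt{39305}}{35} \approx -12680.0 + 5.6644 i$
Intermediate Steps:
$J{\left(A,I \right)} = \frac{I + A I}{2 A}$
$d{\left(f \right)} = 4 + \sqrt{f + \frac{3 \left(1 + f\right)}{f}}$ ($d{\left(f \right)} = 4 + \sqrt{\frac{1}{2} \cdot 6 \frac{1}{f} \left(1 + f\right) + f} = 4 + \sqrt{\frac{3 \left(1 + f\right)}{f} + f} = 4 + \sqrt{f + \frac{3 \left(1 + f\right)}{f}}$)
$-12684 + d{\left(\left(0 + 5\right) \left(-7\right) \right)} = -12684 + \left(4 + \sqrt{3 + \left(0 + 5\right) \left(-7\right) + \frac{3}{\left(0 + 5\right) \left(-7\right)}}\right) = -12684 + \left(4 + \sqrt{3 + 5 \left(-7\right) + \frac{3}{5 \left(-7\right)}}\right) = -12684 + \left(4 + \sqrt{3 - 35 + \frac{3}{-35}}\right) = -12684 + \left(4 + \sqrt{3 - 35 + 3 \left(- \frac{1}{35}\right)}\right) = -12684 + \left(4 + \sqrt{3 - 35 - \frac{3}{35}}\right) = -12684 + \left(4 + \sqrt{- \frac{1123}{35}}\right) = -12684 + \left(4 + \frac{i \sqrt{39305}}{35}\right) = -12680 + \frac{i \sqrt{39305}}{35}$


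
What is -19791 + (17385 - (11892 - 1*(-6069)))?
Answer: -20367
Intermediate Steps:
-19791 + (17385 - (11892 - 1*(-6069))) = -19791 + (17385 - (11892 + 6069)) = -19791 + (17385 - 1*17961) = -19791 + (17385 - 17961) = -19791 - 576 = -20367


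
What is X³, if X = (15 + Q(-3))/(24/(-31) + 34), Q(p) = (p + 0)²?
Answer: 51478848/136590875 ≈ 0.37688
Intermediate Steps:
Q(p) = p²
X = 372/515 (X = (15 + (-3)²)/(24/(-31) + 34) = (15 + 9)/(24*(-1/31) + 34) = 24/(-24/31 + 34) = 24/(1030/31) = 24*(31/1030) = 372/515 ≈ 0.72233)
X³ = (372/515)³ = 51478848/136590875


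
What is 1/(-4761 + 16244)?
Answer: 1/11483 ≈ 8.7085e-5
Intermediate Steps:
1/(-4761 + 16244) = 1/11483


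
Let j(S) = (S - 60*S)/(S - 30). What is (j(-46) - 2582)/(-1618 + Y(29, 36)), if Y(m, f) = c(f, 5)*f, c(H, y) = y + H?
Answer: 99473/5396 ≈ 18.435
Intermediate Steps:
j(S) = -59*S/(-30 + S) (j(S) = (-59*S)/(-30 + S) = -59*S/(-30 + S))
c(H, y) = H + y
Y(m, f) = f*(5 + f) (Y(m, f) = (f + 5)*f = (5 + f)*f = f*(5 + f))
(j(-46) - 2582)/(-1618 + Y(29, 36)) = (-59*(-46)/(-30 - 46) - 2582)/(-1618 + 36*(5 + 36)) = (-59*(-46)/(-76) - 2582)/(-1618 + 36*41) = (-59*(-46)*(-1/76) - 2582)/(-1618 + 1476) = (-1357/38 - 2582)/(-142) = -99473/38*(-1/142) = 99473/5396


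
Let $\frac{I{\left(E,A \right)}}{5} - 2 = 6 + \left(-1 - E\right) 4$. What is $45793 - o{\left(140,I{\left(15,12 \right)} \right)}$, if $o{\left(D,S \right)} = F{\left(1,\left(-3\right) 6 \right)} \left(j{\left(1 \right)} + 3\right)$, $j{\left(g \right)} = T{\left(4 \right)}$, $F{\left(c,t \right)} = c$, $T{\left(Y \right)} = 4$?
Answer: $45786$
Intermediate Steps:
$I{\left(E,A \right)} = 20 - 20 E$ ($I{\left(E,A \right)} = 10 + 5 \left(6 + \left(-1 - E\right) 4\right) = 10 + 5 \left(6 - \left(4 + 4 E\right)\right) = 10 + 5 \left(2 - 4 E\right) = 10 - \left(-10 + 20 E\right) = 20 - 20 E$)
$j{\left(g \right)} = 4$
$o{\left(D,S \right)} = 7$ ($o{\left(D,S \right)} = 1 \left(4 + 3\right) = 1 \cdot 7 = 7$)
$45793 - o{\left(140,I{\left(15,12 \right)} \right)} = 45793 - 7 = 45786$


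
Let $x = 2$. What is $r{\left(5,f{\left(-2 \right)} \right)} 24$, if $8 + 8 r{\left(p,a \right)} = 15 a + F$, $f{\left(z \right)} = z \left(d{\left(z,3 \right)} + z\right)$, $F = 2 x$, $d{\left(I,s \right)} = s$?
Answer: $-102$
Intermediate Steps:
$F = 4$ ($F = 2 \cdot 2 = 4$)
$f{\left(z \right)} = z \left(3 + z\right)$
$r{\left(p,a \right)} = - \frac{1}{2} + \frac{15 a}{8}$ ($r{\left(p,a \right)} = -1 + \frac{15 a + 4}{8} = -1 + \frac{4 + 15 a}{8} = -1 + \left(\frac{1}{2} + \frac{15 a}{8}\right) = - \frac{1}{2} + \frac{15 a}{8}$)
$r{\left(5,f{\left(-2 \right)} \right)} 24 = \left(- \frac{1}{2} + \frac{15 \left(- 2 \left(3 - 2\right)\right)}{8}\right) 24 = \left(- \frac{1}{2} + \frac{15 \left(\left(-2\right) 1\right)}{8}\right) 24 = \left(- \frac{1}{2} + \frac{15}{8} \left(-2\right)\right) 24 = \left(- \frac{1}{2} - \frac{15}{4}\right) 24 = \left(- \frac{17}{4}\right) 24 = -102$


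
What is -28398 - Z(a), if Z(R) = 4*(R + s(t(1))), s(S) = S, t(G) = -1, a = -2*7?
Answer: -28338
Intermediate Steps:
a = -14
Z(R) = -4 + 4*R (Z(R) = 4*(R - 1) = 4*(-1 + R) = -4 + 4*R)
-28398 - Z(a) = -28398 - (-4 + 4*(-14)) = -28398 - (-4 - 56) = -28398 - 1*(-60) = -28398 + 60 = -28338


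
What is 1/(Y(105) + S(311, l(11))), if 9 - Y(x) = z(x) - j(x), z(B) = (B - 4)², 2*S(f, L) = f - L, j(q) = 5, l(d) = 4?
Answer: -2/20067 ≈ -9.9666e-5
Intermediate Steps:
S(f, L) = f/2 - L/2 (S(f, L) = (f - L)/2 = f/2 - L/2)
z(B) = (-4 + B)²
Y(x) = 14 - (-4 + x)² (Y(x) = 9 - ((-4 + x)² - 1*5) = 9 - ((-4 + x)² - 5) = 9 - (-5 + (-4 + x)²) = 9 + (5 - (-4 + x)²) = 14 - (-4 + x)²)
1/(Y(105) + S(311, l(11))) = 1/((14 - (-4 + 105)²) + ((½)*311 - ½*4)) = 1/((14 - 1*101²) + (311/2 - 2)) = 1/((14 - 1*10201) + 307/2) = 1/((14 - 10201) + 307/2) = 1/(-10187 + 307/2) = 1/(-20067/2) = -2/20067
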